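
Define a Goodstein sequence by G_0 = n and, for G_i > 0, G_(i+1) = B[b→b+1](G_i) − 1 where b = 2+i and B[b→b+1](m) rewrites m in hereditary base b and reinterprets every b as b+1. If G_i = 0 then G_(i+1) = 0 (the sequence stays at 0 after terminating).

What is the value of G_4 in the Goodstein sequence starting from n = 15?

G_0 = 15. HB_2(15) = 2^(2 + 1) + 2^2 + 2 + 1. Bump = 112. G_1 = 111.
G_1 = 111. HB_3(111) = 3^(3 + 1) + 3^3 + 3. Bump = 1284. G_2 = 1283.
G_2 = 1283. HB_4(1283) = 4^(4 + 1) + 4^4 + 3. Bump = 18753. G_3 = 18752.
G_3 = 18752. HB_5(18752) = 5^(5 + 1) + 5^5 + 2. Bump = 326594. G_4 = 326593.

326593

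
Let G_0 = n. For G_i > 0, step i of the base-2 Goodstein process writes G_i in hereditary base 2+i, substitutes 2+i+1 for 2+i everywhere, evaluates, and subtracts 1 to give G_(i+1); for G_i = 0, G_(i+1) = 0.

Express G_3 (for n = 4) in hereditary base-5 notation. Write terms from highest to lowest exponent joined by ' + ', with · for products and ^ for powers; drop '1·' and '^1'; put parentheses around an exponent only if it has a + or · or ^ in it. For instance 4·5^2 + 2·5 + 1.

step 0: 4 = 2^2; sub 3 for 2: 3^3; = 27; G_1 = 27−1 = 26
step 1: 26 = 2·3^2 + 2·3 + 2; sub 4 for 3: 2·4^2 + 2·4 + 2; = 42; G_2 = 42−1 = 41
step 2: 41 = 2·4^2 + 2·4 + 1; sub 5 for 4: 2·5^2 + 2·5 + 1; = 61; G_3 = 61−1 = 60
step 3: 60 = 2·5^2 + 2·5; sub 6 for 5: 2·6^2 + 2·6; = 84; G_4 = 84−1 = 83

2·5^2 + 2·5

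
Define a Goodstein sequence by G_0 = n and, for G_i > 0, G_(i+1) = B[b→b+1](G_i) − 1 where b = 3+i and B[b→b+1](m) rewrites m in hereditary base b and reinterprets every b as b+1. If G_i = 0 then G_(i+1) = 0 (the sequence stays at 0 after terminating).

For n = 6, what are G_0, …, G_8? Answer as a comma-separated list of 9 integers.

base 3: 6 = 2·3; at 4: 2·4 = 8; next = 7
base 4: 7 = 4 + 3; at 5: 5 + 3 = 8; next = 7
base 5: 7 = 5 + 2; at 6: 6 + 2 = 8; next = 7
base 6: 7 = 6 + 1; at 7: 7 + 1 = 8; next = 7
base 7: 7 = 7; at 8: 8 = 8; next = 7
base 8: 7 = 7; at 9: 7 = 7; next = 6
base 9: 6 = 6; at 10: 6 = 6; next = 5
base 10: 5 = 5; at 11: 5 = 5; next = 4

6, 7, 7, 7, 7, 7, 6, 5, 4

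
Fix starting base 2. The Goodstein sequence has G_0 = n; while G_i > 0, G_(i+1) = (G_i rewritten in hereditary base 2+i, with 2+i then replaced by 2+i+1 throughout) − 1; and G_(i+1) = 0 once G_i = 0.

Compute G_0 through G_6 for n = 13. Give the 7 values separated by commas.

[0] 13 ≡ 2^(2 + 1) + 2^2 + 1 (base 2). Lift 3: 109. −1: 108.
[1] 108 ≡ 3^(3 + 1) + 3^3 (base 3). Lift 4: 1280. −1: 1279.
[2] 1279 ≡ 4^(4 + 1) + 3·4^3 + 3·4^2 + 3·4 + 3 (base 4). Lift 5: 16093. −1: 16092.
[3] 16092 ≡ 5^(5 + 1) + 3·5^3 + 3·5^2 + 3·5 + 2 (base 5). Lift 6: 280712. −1: 280711.
[4] 280711 ≡ 6^(6 + 1) + 3·6^3 + 3·6^2 + 3·6 + 1 (base 6). Lift 7: 5765999. −1: 5765998.
[5] 5765998 ≡ 7^(7 + 1) + 3·7^3 + 3·7^2 + 3·7 (base 7). Lift 8: 134219480. −1: 134219479.

13, 108, 1279, 16092, 280711, 5765998, 134219479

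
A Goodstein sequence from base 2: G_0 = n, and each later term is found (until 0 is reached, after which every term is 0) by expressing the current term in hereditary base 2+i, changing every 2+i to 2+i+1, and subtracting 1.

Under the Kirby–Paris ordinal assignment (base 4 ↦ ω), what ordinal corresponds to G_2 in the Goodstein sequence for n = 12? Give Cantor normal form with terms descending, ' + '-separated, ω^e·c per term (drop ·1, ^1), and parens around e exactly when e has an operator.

step 0: 12 = 2^(2 + 1) + 2^2; sub 3 for 2: 3^(3 + 1) + 3^3; = 108; G_1 = 108−1 = 107
step 1: 107 = 3^(3 + 1) + 2·3^2 + 2·3 + 2; sub 4 for 3: 4^(4 + 1) + 2·4^2 + 2·4 + 2; = 1066; G_2 = 1066−1 = 1065
step 2: 1065 = 4^(4 + 1) + 2·4^2 + 2·4 + 1; sub 5 for 4: 5^(5 + 1) + 2·5^2 + 2·5 + 1; = 15686; G_3 = 15686−1 = 15685

ω^(ω + 1) + ω^2·2 + ω·2 + 1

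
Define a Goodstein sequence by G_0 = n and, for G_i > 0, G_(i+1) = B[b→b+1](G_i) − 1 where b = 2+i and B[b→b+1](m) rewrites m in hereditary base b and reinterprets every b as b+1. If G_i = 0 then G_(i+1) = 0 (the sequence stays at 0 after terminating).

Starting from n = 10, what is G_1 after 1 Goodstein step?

(0) 10|_2 = 2^(2 + 1) + 2 ↦ 3^(3 + 1) + 3|_3 = 84 ⇒ 83
(1) 83|_3 = 3^(3 + 1) + 2 ↦ 4^(4 + 1) + 2|_4 = 1026 ⇒ 1025

83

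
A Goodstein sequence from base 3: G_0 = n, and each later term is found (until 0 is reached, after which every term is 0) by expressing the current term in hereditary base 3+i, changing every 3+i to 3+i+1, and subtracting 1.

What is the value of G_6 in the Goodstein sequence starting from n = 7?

[0] 7 ≡ 2·3 + 1 (base 3). Lift 4: 9. −1: 8.
[1] 8 ≡ 2·4 (base 4). Lift 5: 10. −1: 9.
[2] 9 ≡ 5 + 4 (base 5). Lift 6: 10. −1: 9.
[3] 9 ≡ 6 + 3 (base 6). Lift 7: 10. −1: 9.
[4] 9 ≡ 7 + 2 (base 7). Lift 8: 10. −1: 9.
[5] 9 ≡ 8 + 1 (base 8). Lift 9: 10. −1: 9.
[6] 9 ≡ 9 (base 9). Lift 10: 10. −1: 9.

9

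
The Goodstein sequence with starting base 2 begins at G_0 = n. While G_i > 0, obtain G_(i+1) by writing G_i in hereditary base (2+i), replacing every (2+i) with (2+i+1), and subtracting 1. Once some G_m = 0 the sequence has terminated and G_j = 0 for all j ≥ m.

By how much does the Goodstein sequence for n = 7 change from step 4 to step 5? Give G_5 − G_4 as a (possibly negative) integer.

base 2: 7 = 2^2 + 2 + 1; at 3: 3^3 + 3 + 1 = 31; next = 30
base 3: 30 = 3^3 + 3; at 4: 4^4 + 4 = 260; next = 259
base 4: 259 = 4^4 + 3; at 5: 5^5 + 3 = 3128; next = 3127
base 5: 3127 = 5^5 + 2; at 6: 6^6 + 2 = 46658; next = 46657
base 6: 46657 = 6^6 + 1; at 7: 7^7 + 1 = 823544; next = 823543

776886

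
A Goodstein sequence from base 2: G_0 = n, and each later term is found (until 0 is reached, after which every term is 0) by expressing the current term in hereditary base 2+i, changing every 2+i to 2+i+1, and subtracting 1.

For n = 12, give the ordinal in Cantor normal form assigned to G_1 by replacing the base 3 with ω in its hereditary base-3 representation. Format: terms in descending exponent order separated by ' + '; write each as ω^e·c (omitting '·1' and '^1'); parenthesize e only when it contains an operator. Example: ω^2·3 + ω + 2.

G_0=12  [base 2] 2^(2 + 1) + 2^2  →[2↦3]→  3^(3 + 1) + 3^3 = 108  −1 ⇒ G_1=107
G_1=107  [base 3] 3^(3 + 1) + 2·3^2 + 2·3 + 2  →[3↦4]→  4^(4 + 1) + 2·4^2 + 2·4 + 2 = 1066  −1 ⇒ G_2=1065

ω^(ω + 1) + ω^2·2 + ω·2 + 2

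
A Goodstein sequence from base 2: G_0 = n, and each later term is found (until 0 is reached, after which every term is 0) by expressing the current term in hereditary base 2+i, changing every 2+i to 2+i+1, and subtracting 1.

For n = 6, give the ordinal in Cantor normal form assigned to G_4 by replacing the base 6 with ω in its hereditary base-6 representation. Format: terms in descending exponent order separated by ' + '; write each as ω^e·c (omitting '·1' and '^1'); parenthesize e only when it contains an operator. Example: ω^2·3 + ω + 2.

base 2: 6 = 2^2 + 2; at 3: 3^3 + 3 = 30; next = 29
base 3: 29 = 3^3 + 2; at 4: 4^4 + 2 = 258; next = 257
base 4: 257 = 4^4 + 1; at 5: 5^5 + 1 = 3126; next = 3125
base 5: 3125 = 5^5; at 6: 6^6 = 46656; next = 46655
base 6: 46655 = 5·6^5 + 5·6^4 + 5·6^3 + 5·6^2 + 5·6 + 5; at 7: 5·7^5 + 5·7^4 + 5·7^3 + 5·7^2 + 5·7 + 5 = 98040; next = 98039

ω^5·5 + ω^4·5 + ω^3·5 + ω^2·5 + ω·5 + 5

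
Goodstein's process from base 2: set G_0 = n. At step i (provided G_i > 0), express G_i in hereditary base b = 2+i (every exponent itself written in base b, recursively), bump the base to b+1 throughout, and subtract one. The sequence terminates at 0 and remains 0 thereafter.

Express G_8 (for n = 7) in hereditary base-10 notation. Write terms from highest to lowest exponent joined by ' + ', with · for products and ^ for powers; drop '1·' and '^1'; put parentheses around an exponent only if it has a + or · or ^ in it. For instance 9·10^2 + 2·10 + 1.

7·10^7 + 7·10^6 + 7·10^5 + 7·10^4 + 7·10^3 + 7·10^2 + 7·10 + 5

G_0 = 7. HB_2(7) = 2^2 + 2 + 1. Bump = 31. G_1 = 30.
G_1 = 30. HB_3(30) = 3^3 + 3. Bump = 260. G_2 = 259.
G_2 = 259. HB_4(259) = 4^4 + 3. Bump = 3128. G_3 = 3127.
G_3 = 3127. HB_5(3127) = 5^5 + 2. Bump = 46658. G_4 = 46657.
G_4 = 46657. HB_6(46657) = 6^6 + 1. Bump = 823544. G_5 = 823543.
G_5 = 823543. HB_7(823543) = 7^7. Bump = 16777216. G_6 = 16777215.
G_6 = 16777215. HB_8(16777215) = 7·8^7 + 7·8^6 + 7·8^5 + 7·8^4 + 7·8^3 + 7·8^2 + 7·8 + 7. Bump = 37665880. G_7 = 37665879.
G_7 = 37665879. HB_9(37665879) = 7·9^7 + 7·9^6 + 7·9^5 + 7·9^4 + 7·9^3 + 7·9^2 + 7·9 + 6. Bump = 77777776. G_8 = 77777775.
G_8 = 77777775. HB_10(77777775) = 7·10^7 + 7·10^6 + 7·10^5 + 7·10^4 + 7·10^3 + 7·10^2 + 7·10 + 5. Bump = 150051214. G_9 = 150051213.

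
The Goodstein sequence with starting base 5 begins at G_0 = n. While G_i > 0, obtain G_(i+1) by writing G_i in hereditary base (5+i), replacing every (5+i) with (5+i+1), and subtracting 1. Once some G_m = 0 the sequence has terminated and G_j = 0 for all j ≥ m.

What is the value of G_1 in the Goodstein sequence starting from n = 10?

10 —HB5→ 2·5 —bump→ 2·6 = 12 —(−1)→ 11
11 —HB6→ 6 + 5 —bump→ 7 + 5 = 12 —(−1)→ 11

11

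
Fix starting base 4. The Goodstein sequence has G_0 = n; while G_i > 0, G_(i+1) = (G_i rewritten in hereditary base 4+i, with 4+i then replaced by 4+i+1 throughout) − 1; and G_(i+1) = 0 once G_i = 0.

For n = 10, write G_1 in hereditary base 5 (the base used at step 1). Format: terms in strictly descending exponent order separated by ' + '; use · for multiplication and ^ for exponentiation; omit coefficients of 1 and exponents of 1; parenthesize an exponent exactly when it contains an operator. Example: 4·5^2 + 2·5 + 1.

2·5 + 1

base 4: 10 = 2·4 + 2; at 5: 2·5 + 2 = 12; next = 11
base 5: 11 = 2·5 + 1; at 6: 2·6 + 1 = 13; next = 12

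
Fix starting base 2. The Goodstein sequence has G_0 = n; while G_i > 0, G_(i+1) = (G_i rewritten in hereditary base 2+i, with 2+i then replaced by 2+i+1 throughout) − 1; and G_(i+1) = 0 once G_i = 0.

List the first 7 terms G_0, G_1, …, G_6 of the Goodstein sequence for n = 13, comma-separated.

13 —HB2→ 2^(2 + 1) + 2^2 + 1 —bump→ 3^(3 + 1) + 3^3 + 1 = 109 —(−1)→ 108
108 —HB3→ 3^(3 + 1) + 3^3 —bump→ 4^(4 + 1) + 4^4 = 1280 —(−1)→ 1279
1279 —HB4→ 4^(4 + 1) + 3·4^3 + 3·4^2 + 3·4 + 3 —bump→ 5^(5 + 1) + 3·5^3 + 3·5^2 + 3·5 + 3 = 16093 —(−1)→ 16092
16092 —HB5→ 5^(5 + 1) + 3·5^3 + 3·5^2 + 3·5 + 2 —bump→ 6^(6 + 1) + 3·6^3 + 3·6^2 + 3·6 + 2 = 280712 —(−1)→ 280711
280711 —HB6→ 6^(6 + 1) + 3·6^3 + 3·6^2 + 3·6 + 1 —bump→ 7^(7 + 1) + 3·7^3 + 3·7^2 + 3·7 + 1 = 5765999 —(−1)→ 5765998
5765998 —HB7→ 7^(7 + 1) + 3·7^3 + 3·7^2 + 3·7 —bump→ 8^(8 + 1) + 3·8^3 + 3·8^2 + 3·8 = 134219480 —(−1)→ 134219479

13, 108, 1279, 16092, 280711, 5765998, 134219479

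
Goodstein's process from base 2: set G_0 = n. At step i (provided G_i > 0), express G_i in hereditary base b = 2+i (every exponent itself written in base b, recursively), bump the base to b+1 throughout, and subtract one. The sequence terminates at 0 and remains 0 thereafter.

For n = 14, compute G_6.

step 0: 14 = 2^(2 + 1) + 2^2 + 2; sub 3 for 2: 3^(3 + 1) + 3^3 + 3; = 111; G_1 = 111−1 = 110
step 1: 110 = 3^(3 + 1) + 3^3 + 2; sub 4 for 3: 4^(4 + 1) + 4^4 + 2; = 1282; G_2 = 1282−1 = 1281
step 2: 1281 = 4^(4 + 1) + 4^4 + 1; sub 5 for 4: 5^(5 + 1) + 5^5 + 1; = 18751; G_3 = 18751−1 = 18750
step 3: 18750 = 5^(5 + 1) + 5^5; sub 6 for 5: 6^(6 + 1) + 6^6; = 326592; G_4 = 326592−1 = 326591
step 4: 326591 = 6^(6 + 1) + 5·6^5 + 5·6^4 + 5·6^3 + 5·6^2 + 5·6 + 5; sub 7 for 6: 7^(7 + 1) + 5·7^5 + 5·7^4 + 5·7^3 + 5·7^2 + 5·7 + 5; = 5862841; G_5 = 5862841−1 = 5862840
step 5: 5862840 = 7^(7 + 1) + 5·7^5 + 5·7^4 + 5·7^3 + 5·7^2 + 5·7 + 4; sub 8 for 7: 8^(8 + 1) + 5·8^5 + 5·8^4 + 5·8^3 + 5·8^2 + 5·8 + 4; = 134404972; G_6 = 134404972−1 = 134404971
step 6: 134404971 = 8^(8 + 1) + 5·8^5 + 5·8^4 + 5·8^3 + 5·8^2 + 5·8 + 3; sub 9 for 8: 9^(9 + 1) + 5·9^5 + 5·9^4 + 5·9^3 + 5·9^2 + 5·9 + 3; = 3487116549; G_7 = 3487116549−1 = 3487116548

134404971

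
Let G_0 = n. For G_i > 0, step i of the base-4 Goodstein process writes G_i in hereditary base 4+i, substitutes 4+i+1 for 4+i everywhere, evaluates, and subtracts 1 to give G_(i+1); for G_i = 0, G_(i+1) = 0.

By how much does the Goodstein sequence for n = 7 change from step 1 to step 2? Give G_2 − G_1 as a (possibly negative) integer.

[0] 7 ≡ 4 + 3 (base 4). Lift 5: 8. −1: 7.
[1] 7 ≡ 5 + 2 (base 5). Lift 6: 8. −1: 7.

0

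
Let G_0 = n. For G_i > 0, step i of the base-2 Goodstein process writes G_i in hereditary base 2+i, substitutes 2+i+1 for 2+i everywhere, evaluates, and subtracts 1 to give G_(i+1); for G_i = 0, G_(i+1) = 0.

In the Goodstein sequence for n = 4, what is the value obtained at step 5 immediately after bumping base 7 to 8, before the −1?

140

G_0=4  [base 2] 2^2  →[2↦3]→  3^3 = 27  −1 ⇒ G_1=26
G_1=26  [base 3] 2·3^2 + 2·3 + 2  →[3↦4]→  2·4^2 + 2·4 + 2 = 42  −1 ⇒ G_2=41
G_2=41  [base 4] 2·4^2 + 2·4 + 1  →[4↦5]→  2·5^2 + 2·5 + 1 = 61  −1 ⇒ G_3=60
G_3=60  [base 5] 2·5^2 + 2·5  →[5↦6]→  2·6^2 + 2·6 = 84  −1 ⇒ G_4=83
G_4=83  [base 6] 2·6^2 + 6 + 5  →[6↦7]→  2·7^2 + 7 + 5 = 110  −1 ⇒ G_5=109
G_5=109  [base 7] 2·7^2 + 7 + 4  →[7↦8]→  2·8^2 + 8 + 4 = 140  −1 ⇒ G_6=139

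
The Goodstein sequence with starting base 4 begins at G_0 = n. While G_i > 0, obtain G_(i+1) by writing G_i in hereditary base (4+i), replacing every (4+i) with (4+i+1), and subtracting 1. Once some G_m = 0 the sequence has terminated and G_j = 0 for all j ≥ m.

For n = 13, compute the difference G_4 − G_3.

1

i=0: 13 = 3·4 + 1 (b=4); 4→5: 3·5 + 1 = 16; 16−1 = 15
i=1: 15 = 3·5 (b=5); 5→6: 3·6 = 18; 18−1 = 17
i=2: 17 = 2·6 + 5 (b=6); 6→7: 2·7 + 5 = 19; 19−1 = 18
i=3: 18 = 2·7 + 4 (b=7); 7→8: 2·8 + 4 = 20; 20−1 = 19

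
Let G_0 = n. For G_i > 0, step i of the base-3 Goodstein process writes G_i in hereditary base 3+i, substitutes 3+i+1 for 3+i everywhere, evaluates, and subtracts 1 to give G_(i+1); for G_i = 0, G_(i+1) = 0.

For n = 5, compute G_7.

1

base 3: 5 = 3 + 2; at 4: 4 + 2 = 6; next = 5
base 4: 5 = 4 + 1; at 5: 5 + 1 = 6; next = 5
base 5: 5 = 5; at 6: 6 = 6; next = 5
base 6: 5 = 5; at 7: 5 = 5; next = 4
base 7: 4 = 4; at 8: 4 = 4; next = 3
base 8: 3 = 3; at 9: 3 = 3; next = 2
base 9: 2 = 2; at 10: 2 = 2; next = 1
base 10: 1 = 1; at 11: 1 = 1; next = 0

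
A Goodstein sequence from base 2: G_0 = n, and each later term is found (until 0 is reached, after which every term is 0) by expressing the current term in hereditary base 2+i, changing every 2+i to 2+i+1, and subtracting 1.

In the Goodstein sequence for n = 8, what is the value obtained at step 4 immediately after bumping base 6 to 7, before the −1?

1647196

[0] 8 ≡ 2^(2 + 1) (base 2). Lift 3: 81. −1: 80.
[1] 80 ≡ 2·3^3 + 2·3^2 + 2·3 + 2 (base 3). Lift 4: 554. −1: 553.
[2] 553 ≡ 2·4^4 + 2·4^2 + 2·4 + 1 (base 4). Lift 5: 6311. −1: 6310.
[3] 6310 ≡ 2·5^5 + 2·5^2 + 2·5 (base 5). Lift 6: 93396. −1: 93395.
[4] 93395 ≡ 2·6^6 + 2·6^2 + 6 + 5 (base 6). Lift 7: 1647196. −1: 1647195.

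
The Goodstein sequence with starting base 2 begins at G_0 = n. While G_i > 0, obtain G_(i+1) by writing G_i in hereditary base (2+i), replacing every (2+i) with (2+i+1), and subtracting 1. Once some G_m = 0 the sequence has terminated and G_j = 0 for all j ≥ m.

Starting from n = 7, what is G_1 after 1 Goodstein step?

[0] 7 ≡ 2^2 + 2 + 1 (base 2). Lift 3: 31. −1: 30.
[1] 30 ≡ 3^3 + 3 (base 3). Lift 4: 260. −1: 259.

30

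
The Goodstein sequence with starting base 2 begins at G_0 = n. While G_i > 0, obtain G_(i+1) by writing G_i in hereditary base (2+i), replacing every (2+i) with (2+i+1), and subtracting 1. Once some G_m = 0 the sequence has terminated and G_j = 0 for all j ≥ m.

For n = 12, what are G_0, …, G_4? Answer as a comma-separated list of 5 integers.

12, 107, 1065, 15685, 280019

(0) 12|_2 = 2^(2 + 1) + 2^2 ↦ 3^(3 + 1) + 3^3|_3 = 108 ⇒ 107
(1) 107|_3 = 3^(3 + 1) + 2·3^2 + 2·3 + 2 ↦ 4^(4 + 1) + 2·4^2 + 2·4 + 2|_4 = 1066 ⇒ 1065
(2) 1065|_4 = 4^(4 + 1) + 2·4^2 + 2·4 + 1 ↦ 5^(5 + 1) + 2·5^2 + 2·5 + 1|_5 = 15686 ⇒ 15685
(3) 15685|_5 = 5^(5 + 1) + 2·5^2 + 2·5 ↦ 6^(6 + 1) + 2·6^2 + 2·6|_6 = 280020 ⇒ 280019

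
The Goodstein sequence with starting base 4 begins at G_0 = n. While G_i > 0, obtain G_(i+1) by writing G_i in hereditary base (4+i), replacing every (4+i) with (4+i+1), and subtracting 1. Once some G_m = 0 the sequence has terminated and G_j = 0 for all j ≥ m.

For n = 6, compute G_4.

5

i=0: 6 = 4 + 2 (b=4); 4→5: 5 + 2 = 7; 7−1 = 6
i=1: 6 = 5 + 1 (b=5); 5→6: 6 + 1 = 7; 7−1 = 6
i=2: 6 = 6 (b=6); 6→7: 7 = 7; 7−1 = 6
i=3: 6 = 6 (b=7); 7→8: 6 = 6; 6−1 = 5
i=4: 5 = 5 (b=8); 8→9: 5 = 5; 5−1 = 4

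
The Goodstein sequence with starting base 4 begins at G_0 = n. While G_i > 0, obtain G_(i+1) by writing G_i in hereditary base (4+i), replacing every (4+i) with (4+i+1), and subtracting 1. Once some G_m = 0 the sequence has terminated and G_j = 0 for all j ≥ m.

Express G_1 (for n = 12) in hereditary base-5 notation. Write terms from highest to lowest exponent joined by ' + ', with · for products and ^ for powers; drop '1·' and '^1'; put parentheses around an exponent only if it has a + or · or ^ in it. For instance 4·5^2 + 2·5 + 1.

2·5 + 4

G_0=12  [base 4] 3·4  →[4↦5]→  3·5 = 15  −1 ⇒ G_1=14
G_1=14  [base 5] 2·5 + 4  →[5↦6]→  2·6 + 4 = 16  −1 ⇒ G_2=15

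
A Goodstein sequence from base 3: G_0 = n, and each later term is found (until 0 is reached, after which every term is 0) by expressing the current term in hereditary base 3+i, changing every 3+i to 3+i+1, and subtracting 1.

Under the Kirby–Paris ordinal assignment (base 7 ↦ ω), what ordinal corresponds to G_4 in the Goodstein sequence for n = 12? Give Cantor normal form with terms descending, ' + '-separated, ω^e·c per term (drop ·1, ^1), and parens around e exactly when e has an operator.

ω^2

G_0=12  [base 3] 3^2 + 3  →[3↦4]→  4^2 + 4 = 20  −1 ⇒ G_1=19
G_1=19  [base 4] 4^2 + 3  →[4↦5]→  5^2 + 3 = 28  −1 ⇒ G_2=27
G_2=27  [base 5] 5^2 + 2  →[5↦6]→  6^2 + 2 = 38  −1 ⇒ G_3=37
G_3=37  [base 6] 6^2 + 1  →[6↦7]→  7^2 + 1 = 50  −1 ⇒ G_4=49
G_4=49  [base 7] 7^2  →[7↦8]→  8^2 = 64  −1 ⇒ G_5=63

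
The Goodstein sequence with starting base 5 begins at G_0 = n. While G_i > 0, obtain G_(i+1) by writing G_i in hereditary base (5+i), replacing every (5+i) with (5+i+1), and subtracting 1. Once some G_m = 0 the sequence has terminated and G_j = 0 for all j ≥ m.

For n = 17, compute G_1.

19

i=0: 17 = 3·5 + 2 (b=5); 5→6: 3·6 + 2 = 20; 20−1 = 19
i=1: 19 = 3·6 + 1 (b=6); 6→7: 3·7 + 1 = 22; 22−1 = 21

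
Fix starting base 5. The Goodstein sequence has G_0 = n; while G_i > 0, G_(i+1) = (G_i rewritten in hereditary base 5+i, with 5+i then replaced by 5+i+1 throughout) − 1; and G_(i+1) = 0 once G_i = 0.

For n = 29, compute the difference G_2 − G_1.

29 —HB5→ 5^2 + 4 —bump→ 6^2 + 4 = 40 —(−1)→ 39
39 —HB6→ 6^2 + 3 —bump→ 7^2 + 3 = 52 —(−1)→ 51

12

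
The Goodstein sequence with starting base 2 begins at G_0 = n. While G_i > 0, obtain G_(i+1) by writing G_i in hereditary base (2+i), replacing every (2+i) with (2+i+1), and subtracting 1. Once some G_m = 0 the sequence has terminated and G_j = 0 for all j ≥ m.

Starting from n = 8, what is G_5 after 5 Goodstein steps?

G_0 = 8. HB_2(8) = 2^(2 + 1). Bump = 81. G_1 = 80.
G_1 = 80. HB_3(80) = 2·3^3 + 2·3^2 + 2·3 + 2. Bump = 554. G_2 = 553.
G_2 = 553. HB_4(553) = 2·4^4 + 2·4^2 + 2·4 + 1. Bump = 6311. G_3 = 6310.
G_3 = 6310. HB_5(6310) = 2·5^5 + 2·5^2 + 2·5. Bump = 93396. G_4 = 93395.
G_4 = 93395. HB_6(93395) = 2·6^6 + 2·6^2 + 6 + 5. Bump = 1647196. G_5 = 1647195.
G_5 = 1647195. HB_7(1647195) = 2·7^7 + 2·7^2 + 7 + 4. Bump = 33554572. G_6 = 33554571.

1647195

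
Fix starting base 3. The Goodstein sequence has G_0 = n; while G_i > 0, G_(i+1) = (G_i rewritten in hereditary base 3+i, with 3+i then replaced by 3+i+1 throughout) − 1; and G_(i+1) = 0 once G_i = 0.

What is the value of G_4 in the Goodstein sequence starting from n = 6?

[0] 6 ≡ 2·3 (base 3). Lift 4: 8. −1: 7.
[1] 7 ≡ 4 + 3 (base 4). Lift 5: 8. −1: 7.
[2] 7 ≡ 5 + 2 (base 5). Lift 6: 8. −1: 7.
[3] 7 ≡ 6 + 1 (base 6). Lift 7: 8. −1: 7.
[4] 7 ≡ 7 (base 7). Lift 8: 8. −1: 7.

7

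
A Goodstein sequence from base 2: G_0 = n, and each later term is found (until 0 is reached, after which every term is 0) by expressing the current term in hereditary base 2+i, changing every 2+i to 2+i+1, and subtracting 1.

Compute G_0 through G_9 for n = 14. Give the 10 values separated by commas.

14, 110, 1281, 18750, 326591, 5862840, 134404971, 3487116548, 100000555551, 3138429262496

base 2: 14 = 2^(2 + 1) + 2^2 + 2; at 3: 3^(3 + 1) + 3^3 + 3 = 111; next = 110
base 3: 110 = 3^(3 + 1) + 3^3 + 2; at 4: 4^(4 + 1) + 4^4 + 2 = 1282; next = 1281
base 4: 1281 = 4^(4 + 1) + 4^4 + 1; at 5: 5^(5 + 1) + 5^5 + 1 = 18751; next = 18750
base 5: 18750 = 5^(5 + 1) + 5^5; at 6: 6^(6 + 1) + 6^6 = 326592; next = 326591
base 6: 326591 = 6^(6 + 1) + 5·6^5 + 5·6^4 + 5·6^3 + 5·6^2 + 5·6 + 5; at 7: 7^(7 + 1) + 5·7^5 + 5·7^4 + 5·7^3 + 5·7^2 + 5·7 + 5 = 5862841; next = 5862840
base 7: 5862840 = 7^(7 + 1) + 5·7^5 + 5·7^4 + 5·7^3 + 5·7^2 + 5·7 + 4; at 8: 8^(8 + 1) + 5·8^5 + 5·8^4 + 5·8^3 + 5·8^2 + 5·8 + 4 = 134404972; next = 134404971
base 8: 134404971 = 8^(8 + 1) + 5·8^5 + 5·8^4 + 5·8^3 + 5·8^2 + 5·8 + 3; at 9: 9^(9 + 1) + 5·9^5 + 5·9^4 + 5·9^3 + 5·9^2 + 5·9 + 3 = 3487116549; next = 3487116548
base 9: 3487116548 = 9^(9 + 1) + 5·9^5 + 5·9^4 + 5·9^3 + 5·9^2 + 5·9 + 2; at 10: 10^(10 + 1) + 5·10^5 + 5·10^4 + 5·10^3 + 5·10^2 + 5·10 + 2 = 100000555552; next = 100000555551
base 10: 100000555551 = 10^(10 + 1) + 5·10^5 + 5·10^4 + 5·10^3 + 5·10^2 + 5·10 + 1; at 11: 11^(11 + 1) + 5·11^5 + 5·11^4 + 5·11^3 + 5·11^2 + 5·11 + 1 = 3138429262497; next = 3138429262496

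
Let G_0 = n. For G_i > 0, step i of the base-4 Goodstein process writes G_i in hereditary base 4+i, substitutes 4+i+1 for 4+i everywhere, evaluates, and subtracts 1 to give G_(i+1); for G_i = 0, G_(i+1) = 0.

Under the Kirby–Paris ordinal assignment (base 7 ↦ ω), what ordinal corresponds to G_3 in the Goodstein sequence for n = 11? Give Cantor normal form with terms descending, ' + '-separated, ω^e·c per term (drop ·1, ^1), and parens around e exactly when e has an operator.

ω·2

base 4: 11 = 2·4 + 3; at 5: 2·5 + 3 = 13; next = 12
base 5: 12 = 2·5 + 2; at 6: 2·6 + 2 = 14; next = 13
base 6: 13 = 2·6 + 1; at 7: 2·7 + 1 = 15; next = 14
base 7: 14 = 2·7; at 8: 2·8 = 16; next = 15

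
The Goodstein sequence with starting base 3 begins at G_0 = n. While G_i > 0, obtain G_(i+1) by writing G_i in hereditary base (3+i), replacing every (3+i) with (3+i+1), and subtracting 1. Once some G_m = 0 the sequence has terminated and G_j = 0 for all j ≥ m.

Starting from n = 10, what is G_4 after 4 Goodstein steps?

step 0: 10 = 3^2 + 1; sub 4 for 3: 4^2 + 1; = 17; G_1 = 17−1 = 16
step 1: 16 = 4^2; sub 5 for 4: 5^2; = 25; G_2 = 25−1 = 24
step 2: 24 = 4·5 + 4; sub 6 for 5: 4·6 + 4; = 28; G_3 = 28−1 = 27
step 3: 27 = 4·6 + 3; sub 7 for 6: 4·7 + 3; = 31; G_4 = 31−1 = 30
step 4: 30 = 4·7 + 2; sub 8 for 7: 4·8 + 2; = 34; G_5 = 34−1 = 33

30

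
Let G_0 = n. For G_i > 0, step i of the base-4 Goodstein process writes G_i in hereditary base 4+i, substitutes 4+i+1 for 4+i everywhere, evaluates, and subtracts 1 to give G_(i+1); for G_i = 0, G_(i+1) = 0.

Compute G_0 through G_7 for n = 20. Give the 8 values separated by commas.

20 —HB4→ 4^2 + 4 —bump→ 5^2 + 5 = 30 —(−1)→ 29
29 —HB5→ 5^2 + 4 —bump→ 6^2 + 4 = 40 —(−1)→ 39
39 —HB6→ 6^2 + 3 —bump→ 7^2 + 3 = 52 —(−1)→ 51
51 —HB7→ 7^2 + 2 —bump→ 8^2 + 2 = 66 —(−1)→ 65
65 —HB8→ 8^2 + 1 —bump→ 9^2 + 1 = 82 —(−1)→ 81
81 —HB9→ 9^2 —bump→ 10^2 = 100 —(−1)→ 99
99 —HB10→ 9·10 + 9 —bump→ 9·11 + 9 = 108 —(−1)→ 107

20, 29, 39, 51, 65, 81, 99, 107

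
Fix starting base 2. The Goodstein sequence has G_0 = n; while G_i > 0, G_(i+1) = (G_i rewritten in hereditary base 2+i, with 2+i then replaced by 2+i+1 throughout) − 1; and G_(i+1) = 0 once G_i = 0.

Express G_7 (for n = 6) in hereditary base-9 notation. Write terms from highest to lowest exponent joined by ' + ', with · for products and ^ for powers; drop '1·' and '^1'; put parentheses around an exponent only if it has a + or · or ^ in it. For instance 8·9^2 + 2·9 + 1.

step 0: 6 = 2^2 + 2; sub 3 for 2: 3^3 + 3; = 30; G_1 = 30−1 = 29
step 1: 29 = 3^3 + 2; sub 4 for 3: 4^4 + 2; = 258; G_2 = 258−1 = 257
step 2: 257 = 4^4 + 1; sub 5 for 4: 5^5 + 1; = 3126; G_3 = 3126−1 = 3125
step 3: 3125 = 5^5; sub 6 for 5: 6^6; = 46656; G_4 = 46656−1 = 46655
step 4: 46655 = 5·6^5 + 5·6^4 + 5·6^3 + 5·6^2 + 5·6 + 5; sub 7 for 6: 5·7^5 + 5·7^4 + 5·7^3 + 5·7^2 + 5·7 + 5; = 98040; G_5 = 98040−1 = 98039
step 5: 98039 = 5·7^5 + 5·7^4 + 5·7^3 + 5·7^2 + 5·7 + 4; sub 8 for 7: 5·8^5 + 5·8^4 + 5·8^3 + 5·8^2 + 5·8 + 4; = 187244; G_6 = 187244−1 = 187243
step 6: 187243 = 5·8^5 + 5·8^4 + 5·8^3 + 5·8^2 + 5·8 + 3; sub 9 for 8: 5·9^5 + 5·9^4 + 5·9^3 + 5·9^2 + 5·9 + 3; = 332148; G_7 = 332148−1 = 332147

5·9^5 + 5·9^4 + 5·9^3 + 5·9^2 + 5·9 + 2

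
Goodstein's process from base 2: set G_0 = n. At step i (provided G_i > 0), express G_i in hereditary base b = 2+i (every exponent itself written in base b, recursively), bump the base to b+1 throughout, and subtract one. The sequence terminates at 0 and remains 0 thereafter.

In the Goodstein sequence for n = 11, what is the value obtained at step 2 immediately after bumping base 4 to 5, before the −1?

(0) 11|_2 = 2^(2 + 1) + 2 + 1 ↦ 3^(3 + 1) + 3 + 1|_3 = 85 ⇒ 84
(1) 84|_3 = 3^(3 + 1) + 3 ↦ 4^(4 + 1) + 4|_4 = 1028 ⇒ 1027

15628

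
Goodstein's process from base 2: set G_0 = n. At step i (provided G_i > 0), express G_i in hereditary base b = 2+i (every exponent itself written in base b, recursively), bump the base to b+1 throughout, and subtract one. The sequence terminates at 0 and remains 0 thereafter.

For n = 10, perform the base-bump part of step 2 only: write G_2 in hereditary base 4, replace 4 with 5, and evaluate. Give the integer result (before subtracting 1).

15626

step 0: 10 = 2^(2 + 1) + 2; sub 3 for 2: 3^(3 + 1) + 3; = 84; G_1 = 84−1 = 83
step 1: 83 = 3^(3 + 1) + 2; sub 4 for 3: 4^(4 + 1) + 2; = 1026; G_2 = 1026−1 = 1025
step 2: 1025 = 4^(4 + 1) + 1; sub 5 for 4: 5^(5 + 1) + 1; = 15626; G_3 = 15626−1 = 15625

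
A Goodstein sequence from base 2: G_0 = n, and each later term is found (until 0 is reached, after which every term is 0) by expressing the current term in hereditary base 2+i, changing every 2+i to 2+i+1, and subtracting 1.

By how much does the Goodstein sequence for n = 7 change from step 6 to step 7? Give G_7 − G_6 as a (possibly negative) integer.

step 0: 7 = 2^2 + 2 + 1; sub 3 for 2: 3^3 + 3 + 1; = 31; G_1 = 31−1 = 30
step 1: 30 = 3^3 + 3; sub 4 for 3: 4^4 + 4; = 260; G_2 = 260−1 = 259
step 2: 259 = 4^4 + 3; sub 5 for 4: 5^5 + 3; = 3128; G_3 = 3128−1 = 3127
step 3: 3127 = 5^5 + 2; sub 6 for 5: 6^6 + 2; = 46658; G_4 = 46658−1 = 46657
step 4: 46657 = 6^6 + 1; sub 7 for 6: 7^7 + 1; = 823544; G_5 = 823544−1 = 823543
step 5: 823543 = 7^7; sub 8 for 7: 8^8; = 16777216; G_6 = 16777216−1 = 16777215
step 6: 16777215 = 7·8^7 + 7·8^6 + 7·8^5 + 7·8^4 + 7·8^3 + 7·8^2 + 7·8 + 7; sub 9 for 8: 7·9^7 + 7·9^6 + 7·9^5 + 7·9^4 + 7·9^3 + 7·9^2 + 7·9 + 7; = 37665880; G_7 = 37665880−1 = 37665879

20888664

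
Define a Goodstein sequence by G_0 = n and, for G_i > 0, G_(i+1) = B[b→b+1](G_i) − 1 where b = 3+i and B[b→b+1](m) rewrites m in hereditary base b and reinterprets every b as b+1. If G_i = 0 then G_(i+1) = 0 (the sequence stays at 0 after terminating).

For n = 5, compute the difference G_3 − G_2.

5 —HB3→ 3 + 2 —bump→ 4 + 2 = 6 —(−1)→ 5
5 —HB4→ 4 + 1 —bump→ 5 + 1 = 6 —(−1)→ 5
5 —HB5→ 5 —bump→ 6 = 6 —(−1)→ 5

0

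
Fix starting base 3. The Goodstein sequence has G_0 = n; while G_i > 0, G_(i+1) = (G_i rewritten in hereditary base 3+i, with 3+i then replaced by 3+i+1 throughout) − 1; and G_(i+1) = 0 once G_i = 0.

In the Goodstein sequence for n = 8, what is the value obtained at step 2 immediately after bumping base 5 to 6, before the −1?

8 —HB3→ 2·3 + 2 —bump→ 2·4 + 2 = 10 —(−1)→ 9
9 —HB4→ 2·4 + 1 —bump→ 2·5 + 1 = 11 —(−1)→ 10

12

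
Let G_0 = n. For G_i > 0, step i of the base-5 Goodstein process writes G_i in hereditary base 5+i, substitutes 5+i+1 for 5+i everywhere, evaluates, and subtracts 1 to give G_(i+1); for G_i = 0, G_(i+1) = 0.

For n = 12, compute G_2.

14

i=0: 12 = 2·5 + 2 (b=5); 5→6: 2·6 + 2 = 14; 14−1 = 13
i=1: 13 = 2·6 + 1 (b=6); 6→7: 2·7 + 1 = 15; 15−1 = 14
i=2: 14 = 2·7 (b=7); 7→8: 2·8 = 16; 16−1 = 15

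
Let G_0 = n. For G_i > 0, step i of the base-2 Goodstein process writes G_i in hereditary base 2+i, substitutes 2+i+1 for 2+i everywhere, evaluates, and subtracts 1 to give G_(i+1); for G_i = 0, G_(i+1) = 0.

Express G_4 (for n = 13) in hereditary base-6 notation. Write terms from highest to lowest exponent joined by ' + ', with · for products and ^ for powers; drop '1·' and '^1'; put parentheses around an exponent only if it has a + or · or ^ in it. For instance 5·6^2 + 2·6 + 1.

step 0: 13 = 2^(2 + 1) + 2^2 + 1; sub 3 for 2: 3^(3 + 1) + 3^3 + 1; = 109; G_1 = 109−1 = 108
step 1: 108 = 3^(3 + 1) + 3^3; sub 4 for 3: 4^(4 + 1) + 4^4; = 1280; G_2 = 1280−1 = 1279
step 2: 1279 = 4^(4 + 1) + 3·4^3 + 3·4^2 + 3·4 + 3; sub 5 for 4: 5^(5 + 1) + 3·5^3 + 3·5^2 + 3·5 + 3; = 16093; G_3 = 16093−1 = 16092
step 3: 16092 = 5^(5 + 1) + 3·5^3 + 3·5^2 + 3·5 + 2; sub 6 for 5: 6^(6 + 1) + 3·6^3 + 3·6^2 + 3·6 + 2; = 280712; G_4 = 280712−1 = 280711
step 4: 280711 = 6^(6 + 1) + 3·6^3 + 3·6^2 + 3·6 + 1; sub 7 for 6: 7^(7 + 1) + 3·7^3 + 3·7^2 + 3·7 + 1; = 5765999; G_5 = 5765999−1 = 5765998

6^(6 + 1) + 3·6^3 + 3·6^2 + 3·6 + 1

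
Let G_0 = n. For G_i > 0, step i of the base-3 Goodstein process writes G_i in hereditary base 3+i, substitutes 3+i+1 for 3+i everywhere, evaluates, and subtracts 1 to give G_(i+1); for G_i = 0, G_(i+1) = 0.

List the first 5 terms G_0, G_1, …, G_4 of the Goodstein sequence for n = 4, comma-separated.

4 —HB3→ 3 + 1 —bump→ 4 + 1 = 5 —(−1)→ 4
4 —HB4→ 4 —bump→ 5 = 5 —(−1)→ 4
4 —HB5→ 4 —bump→ 4 = 4 —(−1)→ 3
3 —HB6→ 3 —bump→ 3 = 3 —(−1)→ 2

4, 4, 4, 3, 2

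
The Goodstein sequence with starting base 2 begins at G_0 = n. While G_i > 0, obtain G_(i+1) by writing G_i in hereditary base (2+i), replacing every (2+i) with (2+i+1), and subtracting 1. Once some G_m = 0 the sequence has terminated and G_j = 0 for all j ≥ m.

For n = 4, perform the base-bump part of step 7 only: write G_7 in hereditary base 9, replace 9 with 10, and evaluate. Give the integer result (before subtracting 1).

i=0: 4 = 2^2 (b=2); 2→3: 3^3 = 27; 27−1 = 26
i=1: 26 = 2·3^2 + 2·3 + 2 (b=3); 3→4: 2·4^2 + 2·4 + 2 = 42; 42−1 = 41
i=2: 41 = 2·4^2 + 2·4 + 1 (b=4); 4→5: 2·5^2 + 2·5 + 1 = 61; 61−1 = 60
i=3: 60 = 2·5^2 + 2·5 (b=5); 5→6: 2·6^2 + 2·6 = 84; 84−1 = 83
i=4: 83 = 2·6^2 + 6 + 5 (b=6); 6→7: 2·7^2 + 7 + 5 = 110; 110−1 = 109
i=5: 109 = 2·7^2 + 7 + 4 (b=7); 7→8: 2·8^2 + 8 + 4 = 140; 140−1 = 139
i=6: 139 = 2·8^2 + 8 + 3 (b=8); 8→9: 2·9^2 + 9 + 3 = 174; 174−1 = 173
i=7: 173 = 2·9^2 + 9 + 2 (b=9); 9→10: 2·10^2 + 10 + 2 = 212; 212−1 = 211

212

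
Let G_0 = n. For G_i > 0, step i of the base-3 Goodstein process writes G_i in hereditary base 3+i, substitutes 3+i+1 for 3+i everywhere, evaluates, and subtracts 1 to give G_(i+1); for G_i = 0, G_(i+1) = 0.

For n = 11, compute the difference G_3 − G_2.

10

step 0: 11 = 3^2 + 2; sub 4 for 3: 4^2 + 2; = 18; G_1 = 18−1 = 17
step 1: 17 = 4^2 + 1; sub 5 for 4: 5^2 + 1; = 26; G_2 = 26−1 = 25
step 2: 25 = 5^2; sub 6 for 5: 6^2; = 36; G_3 = 36−1 = 35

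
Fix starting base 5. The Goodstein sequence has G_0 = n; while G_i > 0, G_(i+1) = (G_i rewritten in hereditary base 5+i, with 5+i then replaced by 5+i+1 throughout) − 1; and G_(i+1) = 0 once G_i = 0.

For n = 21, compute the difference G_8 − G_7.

2

step 0: 21 = 4·5 + 1; sub 6 for 5: 4·6 + 1; = 25; G_1 = 25−1 = 24
step 1: 24 = 4·6; sub 7 for 6: 4·7; = 28; G_2 = 28−1 = 27
step 2: 27 = 3·7 + 6; sub 8 for 7: 3·8 + 6; = 30; G_3 = 30−1 = 29
step 3: 29 = 3·8 + 5; sub 9 for 8: 3·9 + 5; = 32; G_4 = 32−1 = 31
step 4: 31 = 3·9 + 4; sub 10 for 9: 3·10 + 4; = 34; G_5 = 34−1 = 33
step 5: 33 = 3·10 + 3; sub 11 for 10: 3·11 + 3; = 36; G_6 = 36−1 = 35
step 6: 35 = 3·11 + 2; sub 12 for 11: 3·12 + 2; = 38; G_7 = 38−1 = 37
step 7: 37 = 3·12 + 1; sub 13 for 12: 3·13 + 1; = 40; G_8 = 40−1 = 39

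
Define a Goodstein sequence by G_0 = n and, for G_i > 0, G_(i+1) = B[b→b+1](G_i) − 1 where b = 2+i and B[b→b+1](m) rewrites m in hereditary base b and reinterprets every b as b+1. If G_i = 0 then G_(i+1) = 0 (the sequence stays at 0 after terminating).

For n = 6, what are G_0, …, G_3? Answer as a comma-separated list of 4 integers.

6, 29, 257, 3125

[0] 6 ≡ 2^2 + 2 (base 2). Lift 3: 30. −1: 29.
[1] 29 ≡ 3^3 + 2 (base 3). Lift 4: 258. −1: 257.
[2] 257 ≡ 4^4 + 1 (base 4). Lift 5: 3126. −1: 3125.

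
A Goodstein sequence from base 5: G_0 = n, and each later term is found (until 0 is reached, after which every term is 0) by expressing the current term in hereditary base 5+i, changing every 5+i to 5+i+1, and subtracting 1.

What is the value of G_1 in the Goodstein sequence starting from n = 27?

37

base 5: 27 = 5^2 + 2; at 6: 6^2 + 2 = 38; next = 37
base 6: 37 = 6^2 + 1; at 7: 7^2 + 1 = 50; next = 49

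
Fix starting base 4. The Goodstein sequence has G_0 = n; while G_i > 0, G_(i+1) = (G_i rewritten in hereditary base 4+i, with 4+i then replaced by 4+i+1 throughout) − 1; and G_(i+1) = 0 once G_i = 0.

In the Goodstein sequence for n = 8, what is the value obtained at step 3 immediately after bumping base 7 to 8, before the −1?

8 —HB4→ 2·4 —bump→ 2·5 = 10 —(−1)→ 9
9 —HB5→ 5 + 4 —bump→ 6 + 4 = 10 —(−1)→ 9
9 —HB6→ 6 + 3 —bump→ 7 + 3 = 10 —(−1)→ 9
9 —HB7→ 7 + 2 —bump→ 8 + 2 = 10 —(−1)→ 9

10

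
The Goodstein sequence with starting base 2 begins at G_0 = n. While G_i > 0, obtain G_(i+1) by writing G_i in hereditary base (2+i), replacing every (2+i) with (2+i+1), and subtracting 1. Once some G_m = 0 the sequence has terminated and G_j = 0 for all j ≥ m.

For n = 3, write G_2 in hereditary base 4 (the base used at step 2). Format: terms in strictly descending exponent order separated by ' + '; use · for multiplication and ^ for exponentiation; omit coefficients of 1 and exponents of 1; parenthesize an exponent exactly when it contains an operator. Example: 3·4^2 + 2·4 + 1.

3

i=0: 3 = 2 + 1 (b=2); 2→3: 3 + 1 = 4; 4−1 = 3
i=1: 3 = 3 (b=3); 3→4: 4 = 4; 4−1 = 3
i=2: 3 = 3 (b=4); 4→5: 3 = 3; 3−1 = 2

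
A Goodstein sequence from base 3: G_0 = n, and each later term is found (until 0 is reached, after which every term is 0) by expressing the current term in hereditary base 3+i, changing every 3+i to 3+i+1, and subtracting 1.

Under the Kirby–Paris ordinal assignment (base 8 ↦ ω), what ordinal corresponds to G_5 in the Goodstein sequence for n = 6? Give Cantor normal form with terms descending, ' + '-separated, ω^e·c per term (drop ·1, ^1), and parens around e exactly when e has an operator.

6 —HB3→ 2·3 —bump→ 2·4 = 8 —(−1)→ 7
7 —HB4→ 4 + 3 —bump→ 5 + 3 = 8 —(−1)→ 7
7 —HB5→ 5 + 2 —bump→ 6 + 2 = 8 —(−1)→ 7
7 —HB6→ 6 + 1 —bump→ 7 + 1 = 8 —(−1)→ 7
7 —HB7→ 7 —bump→ 8 = 8 —(−1)→ 7
7 —HB8→ 7 —bump→ 7 = 7 —(−1)→ 6

7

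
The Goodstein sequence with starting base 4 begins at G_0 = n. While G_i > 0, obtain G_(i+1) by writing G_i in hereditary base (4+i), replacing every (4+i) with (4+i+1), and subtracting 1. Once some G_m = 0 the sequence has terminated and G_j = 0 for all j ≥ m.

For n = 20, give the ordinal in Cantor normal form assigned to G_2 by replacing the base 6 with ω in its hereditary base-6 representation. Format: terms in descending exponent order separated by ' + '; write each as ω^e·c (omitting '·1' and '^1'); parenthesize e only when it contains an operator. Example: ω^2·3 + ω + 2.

ω^2 + 3

base 4: 20 = 4^2 + 4; at 5: 5^2 + 5 = 30; next = 29
base 5: 29 = 5^2 + 4; at 6: 6^2 + 4 = 40; next = 39
base 6: 39 = 6^2 + 3; at 7: 7^2 + 3 = 52; next = 51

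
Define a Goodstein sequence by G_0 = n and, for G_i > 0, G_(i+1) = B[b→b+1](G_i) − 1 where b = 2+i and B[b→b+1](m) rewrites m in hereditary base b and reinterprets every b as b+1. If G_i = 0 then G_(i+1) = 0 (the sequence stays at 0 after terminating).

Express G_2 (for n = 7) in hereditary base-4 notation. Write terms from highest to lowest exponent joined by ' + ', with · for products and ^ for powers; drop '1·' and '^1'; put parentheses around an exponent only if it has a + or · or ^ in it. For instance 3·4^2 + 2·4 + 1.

G_0=7  [base 2] 2^2 + 2 + 1  →[2↦3]→  3^3 + 3 + 1 = 31  −1 ⇒ G_1=30
G_1=30  [base 3] 3^3 + 3  →[3↦4]→  4^4 + 4 = 260  −1 ⇒ G_2=259
G_2=259  [base 4] 4^4 + 3  →[4↦5]→  5^5 + 3 = 3128  −1 ⇒ G_3=3127

4^4 + 3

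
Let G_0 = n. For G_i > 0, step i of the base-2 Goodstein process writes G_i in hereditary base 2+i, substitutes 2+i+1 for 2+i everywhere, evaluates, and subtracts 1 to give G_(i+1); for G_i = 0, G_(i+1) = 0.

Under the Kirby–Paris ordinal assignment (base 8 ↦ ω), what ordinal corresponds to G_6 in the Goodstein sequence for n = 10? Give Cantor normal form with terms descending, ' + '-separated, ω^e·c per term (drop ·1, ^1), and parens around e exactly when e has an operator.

G_0 = 10. HB_2(10) = 2^(2 + 1) + 2. Bump = 84. G_1 = 83.
G_1 = 83. HB_3(83) = 3^(3 + 1) + 2. Bump = 1026. G_2 = 1025.
G_2 = 1025. HB_4(1025) = 4^(4 + 1) + 1. Bump = 15626. G_3 = 15625.
G_3 = 15625. HB_5(15625) = 5^(5 + 1). Bump = 279936. G_4 = 279935.
G_4 = 279935. HB_6(279935) = 5·6^6 + 5·6^5 + 5·6^4 + 5·6^3 + 5·6^2 + 5·6 + 5. Bump = 4215755. G_5 = 4215754.
G_5 = 4215754. HB_7(4215754) = 5·7^7 + 5·7^5 + 5·7^4 + 5·7^3 + 5·7^2 + 5·7 + 4. Bump = 84073324. G_6 = 84073323.
G_6 = 84073323. HB_8(84073323) = 5·8^8 + 5·8^5 + 5·8^4 + 5·8^3 + 5·8^2 + 5·8 + 3. Bump = 1937434593. G_7 = 1937434592.

ω^ω·5 + ω^5·5 + ω^4·5 + ω^3·5 + ω^2·5 + ω·5 + 3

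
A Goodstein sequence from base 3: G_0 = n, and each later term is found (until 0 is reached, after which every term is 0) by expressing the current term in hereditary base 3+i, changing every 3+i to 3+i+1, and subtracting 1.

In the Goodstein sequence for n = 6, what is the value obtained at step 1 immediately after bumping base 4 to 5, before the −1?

8

i=0: 6 = 2·3 (b=3); 3→4: 2·4 = 8; 8−1 = 7
i=1: 7 = 4 + 3 (b=4); 4→5: 5 + 3 = 8; 8−1 = 7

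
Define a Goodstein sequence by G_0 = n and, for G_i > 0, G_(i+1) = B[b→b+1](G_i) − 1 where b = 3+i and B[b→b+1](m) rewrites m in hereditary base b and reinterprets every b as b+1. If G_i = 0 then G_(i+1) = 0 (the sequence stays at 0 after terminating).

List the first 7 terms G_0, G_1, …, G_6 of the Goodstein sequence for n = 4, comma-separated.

step 0: 4 = 3 + 1; sub 4 for 3: 4 + 1; = 5; G_1 = 5−1 = 4
step 1: 4 = 4; sub 5 for 4: 5; = 5; G_2 = 5−1 = 4
step 2: 4 = 4; sub 6 for 5: 4; = 4; G_3 = 4−1 = 3
step 3: 3 = 3; sub 7 for 6: 3; = 3; G_4 = 3−1 = 2
step 4: 2 = 2; sub 8 for 7: 2; = 2; G_5 = 2−1 = 1
step 5: 1 = 1; sub 9 for 8: 1; = 1; G_6 = 1−1 = 0

4, 4, 4, 3, 2, 1, 0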